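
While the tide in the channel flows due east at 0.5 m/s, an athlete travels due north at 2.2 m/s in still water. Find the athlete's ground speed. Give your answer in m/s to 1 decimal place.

Taking east as x and north as y: velocity relative to the water = (0.000, 2.200) m/s; the water relative to ground = (0.500, 0.000) m/s.
Velocity relative to ground = (0.000, 2.200) + (0.500, 0.000) = (0.500, 2.200) m/s.
Speed = |(0.500, 2.200)| = 2.256 m/s.

2.3 m/s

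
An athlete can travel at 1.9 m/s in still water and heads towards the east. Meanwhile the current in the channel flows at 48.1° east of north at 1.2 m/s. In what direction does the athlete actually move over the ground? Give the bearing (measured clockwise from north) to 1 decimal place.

Taking east as x and north as y: velocity relative to the water = (1.900, 0.000) m/s; the water relative to ground = (0.893, 0.801) m/s.
Velocity relative to ground = (1.900, 0.000) + (0.893, 0.801) = (2.793, 0.801) m/s.
Bearing = atan2(2.79, 0.80) = 73.99° clockwise from north.

074.0°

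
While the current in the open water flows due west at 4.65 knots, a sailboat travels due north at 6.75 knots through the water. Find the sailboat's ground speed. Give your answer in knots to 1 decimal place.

Taking east as x and north as y: velocity relative to the water = (0.000, 6.750) knots; the water relative to ground = (-4.650, 0.000) knots.
Velocity relative to ground = (0.000, 6.750) + (-4.650, 0.000) = (-4.650, 6.750) knots.
Speed = |(-4.650, 6.750)| = 8.197 knots.

8.2 knots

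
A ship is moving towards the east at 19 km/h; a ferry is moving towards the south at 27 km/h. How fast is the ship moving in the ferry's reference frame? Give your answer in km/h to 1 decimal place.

Taking east as x and north as y: ship velocity = (19.000, 0.000) km/h; ferry velocity = (0.000, -27.000) km/h.
Velocity of ship relative to ferry = (19.000, 0.000) − (0.000, -27.000) = (19.000, 27.000) km/h.
Magnitude = |(19.000, 27.000)| = 33.015 km/h.

33.0 km/h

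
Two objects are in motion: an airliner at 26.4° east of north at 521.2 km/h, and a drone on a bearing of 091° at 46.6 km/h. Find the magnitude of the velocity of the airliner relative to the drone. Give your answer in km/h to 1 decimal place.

Taking east as x and north as y: airliner velocity = (231.744, 466.845) km/h; drone velocity = (46.593, -0.813) km/h.
Velocity of airliner relative to drone = (231.744, 466.845) − (46.593, -0.813) = (185.151, 467.658) km/h.
Magnitude = |(185.151, 467.658)| = 502.976 km/h.

503.0 km/h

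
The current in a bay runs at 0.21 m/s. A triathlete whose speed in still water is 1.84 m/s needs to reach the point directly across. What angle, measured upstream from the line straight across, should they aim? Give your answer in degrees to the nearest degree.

To cancel the current, the upstream component of the triathlete's velocity must equal the flow: 1.84 sin θ = 0.21.
sin θ = 0.21 / 1.84 = 0.1141.
θ = arcsin(0.1141) = 6.553°.

7°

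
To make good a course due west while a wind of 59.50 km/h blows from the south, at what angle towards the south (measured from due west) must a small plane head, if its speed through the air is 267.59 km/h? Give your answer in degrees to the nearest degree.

The wind pushes perpendicular to the desired track; the heading must have a component into the wind equal to 59.50 km/h: 267.59 sin θ = 59.50.
sin θ = 0.2224, so θ = 12.847°.

13°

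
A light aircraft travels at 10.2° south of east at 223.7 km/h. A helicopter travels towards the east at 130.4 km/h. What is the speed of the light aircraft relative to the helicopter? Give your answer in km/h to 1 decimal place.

98.1 km/h

Taking east as x and north as y: light aircraft velocity = (220.165, -39.614) km/h; helicopter velocity = (130.400, 0.000) km/h.
Velocity of light aircraft relative to helicopter = (220.165, -39.614) − (130.400, 0.000) = (89.765, -39.614) km/h.
Magnitude = |(89.765, -39.614)| = 98.117 km/h.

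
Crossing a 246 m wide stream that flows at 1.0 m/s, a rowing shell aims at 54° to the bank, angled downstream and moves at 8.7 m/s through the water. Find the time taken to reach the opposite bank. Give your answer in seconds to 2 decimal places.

34.95 s

The component of the rowing shell's velocity perpendicular to the bank is 8.7 × sin 54° = 7.038 m/s.
The flow acts along the bank and has no component across it.
Time = 246 / 7.038 = 34.951 s.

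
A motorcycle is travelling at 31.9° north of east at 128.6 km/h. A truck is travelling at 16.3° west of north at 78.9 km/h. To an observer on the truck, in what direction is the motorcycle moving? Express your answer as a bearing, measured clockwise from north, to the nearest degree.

Taking east as x and north as y: motorcycle velocity = (109.178, 67.957) km/h; truck velocity = (-22.145, 75.729) km/h.
Velocity of motorcycle relative to truck = (109.178, 67.957) − (-22.145, 75.729) = (131.322, -7.771) km/h.
Bearing = atan2(131.32, -7.77) = 93.39° clockwise from north.

093°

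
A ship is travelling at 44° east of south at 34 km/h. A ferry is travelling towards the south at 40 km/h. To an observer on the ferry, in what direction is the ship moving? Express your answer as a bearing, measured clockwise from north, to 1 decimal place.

056.7°

Taking east as x and north as y: ship velocity = (23.618, -24.458) km/h; ferry velocity = (0.000, -40.000) km/h.
Velocity of ship relative to ferry = (23.618, -24.458) − (0.000, -40.000) = (23.618, 15.542) km/h.
Bearing = atan2(23.62, 15.54) = 56.65° clockwise from north.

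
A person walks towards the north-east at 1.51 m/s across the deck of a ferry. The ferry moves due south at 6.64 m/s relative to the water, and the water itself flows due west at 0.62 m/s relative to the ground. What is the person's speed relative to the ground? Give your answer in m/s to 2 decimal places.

5.59 m/s

In east/north components (m/s): person relative to ferry = (1.068, 1.068); ferry relative to water = (0.000, -6.640); water relative to ground = (-0.620, 0.000).
Sum = (0.448, -5.572) m/s.
Speed = |(0.448, -5.572)| = 5.590 m/s.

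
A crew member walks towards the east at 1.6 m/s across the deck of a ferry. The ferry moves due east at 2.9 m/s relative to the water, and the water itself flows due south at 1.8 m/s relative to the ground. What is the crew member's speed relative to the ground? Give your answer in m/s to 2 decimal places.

4.85 m/s

In east/north components (m/s): crew member relative to ferry = (1.600, 0.000); ferry relative to water = (2.900, 0.000); water relative to ground = (0.000, -1.800).
Sum = (4.500, -1.800) m/s.
Speed = |(4.500, -1.800)| = 4.847 m/s.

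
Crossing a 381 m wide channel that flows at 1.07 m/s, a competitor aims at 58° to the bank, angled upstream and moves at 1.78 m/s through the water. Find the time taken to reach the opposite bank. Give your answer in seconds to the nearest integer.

252 s

The component of the competitor's velocity perpendicular to the bank is 1.78 × sin 58° = 1.510 m/s.
The current is parallel to the bank, so it does not affect the crossing time.
Time = 381 / 1.510 = 252.397 s.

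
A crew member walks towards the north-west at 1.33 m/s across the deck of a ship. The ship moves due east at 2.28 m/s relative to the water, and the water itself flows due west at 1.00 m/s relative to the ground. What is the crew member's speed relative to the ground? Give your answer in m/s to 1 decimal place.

1.0 m/s

In east/north components (m/s): crew member relative to ship = (-0.940, 0.940); ship relative to water = (2.280, 0.000); water relative to ground = (-1.000, 0.000).
Sum = (0.340, 0.940) m/s.
Speed = |(0.340, 0.940)| = 1.000 m/s.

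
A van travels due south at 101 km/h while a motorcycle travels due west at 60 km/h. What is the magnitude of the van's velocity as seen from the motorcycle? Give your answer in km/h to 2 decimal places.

Taking east as x and north as y: van velocity = (0.000, -101.000) km/h; motorcycle velocity = (-60.000, 0.000) km/h.
Velocity of van relative to motorcycle = (0.000, -101.000) − (-60.000, 0.000) = (60.000, -101.000) km/h.
Magnitude = |(60.000, -101.000)| = 117.478 km/h.

117.48 km/h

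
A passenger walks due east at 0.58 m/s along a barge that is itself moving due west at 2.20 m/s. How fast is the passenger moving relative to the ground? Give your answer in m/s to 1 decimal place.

Taking east as x and north as y: barge velocity = (-2.200, 0.000) m/s; passenger velocity relative to barge = (0.580, 0.000) m/s.
Velocity relative to ground = (-2.200, 0.000) + (0.580, 0.000) = (-1.620, 0.000) m/s.
Speed = |(-1.620, 0.000)| = 1.620 m/s.

1.6 m/s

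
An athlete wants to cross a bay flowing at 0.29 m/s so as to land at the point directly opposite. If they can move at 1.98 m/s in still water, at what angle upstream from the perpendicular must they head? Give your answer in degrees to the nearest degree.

8°

To cancel the current, the upstream component of the athlete's velocity must equal the flow: 1.98 sin θ = 0.29.
sin θ = 0.29 / 1.98 = 0.1465.
θ = arcsin(0.1465) = 8.422°.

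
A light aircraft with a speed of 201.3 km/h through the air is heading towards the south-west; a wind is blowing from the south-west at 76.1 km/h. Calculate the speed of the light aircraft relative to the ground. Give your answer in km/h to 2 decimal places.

Taking east as x and north as y: velocity relative to the air = (-142.341, -142.341) km/h; the air relative to ground = (53.811, 53.811) km/h.
Velocity relative to ground = (-142.341, -142.341) + (53.811, 53.811) = (-88.530, -88.530) km/h.
Speed = |(-88.530, -88.530)| = 125.200 km/h.

125.20 km/h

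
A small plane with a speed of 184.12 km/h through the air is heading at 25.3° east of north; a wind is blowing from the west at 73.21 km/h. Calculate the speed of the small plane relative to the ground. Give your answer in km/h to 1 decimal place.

225.3 km/h

Taking east as x and north as y: velocity relative to the air = (78.685, 166.460) km/h; the air relative to ground = (73.210, 0.000) km/h.
Velocity relative to ground = (78.685, 166.460) + (73.210, 0.000) = (151.895, 166.460) km/h.
Speed = |(151.895, 166.460)| = 225.346 km/h.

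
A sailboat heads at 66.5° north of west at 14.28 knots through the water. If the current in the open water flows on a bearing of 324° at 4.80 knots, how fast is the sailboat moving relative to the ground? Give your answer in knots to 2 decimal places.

Taking east as x and north as y: velocity relative to the water = (-5.694, 13.096) knots; the water relative to ground = (-2.821, 3.883) knots.
Velocity relative to ground = (-5.694, 13.096) + (-2.821, 3.883) = (-8.516, 16.979) knots.
Speed = |(-8.516, 16.979)| = 18.995 knots.

18.99 knots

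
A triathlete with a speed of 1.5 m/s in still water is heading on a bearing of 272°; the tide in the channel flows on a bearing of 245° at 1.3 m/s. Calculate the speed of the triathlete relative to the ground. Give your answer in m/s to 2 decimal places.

Taking east as x and north as y: velocity relative to the water = (-1.499, 0.052) m/s; the water relative to ground = (-1.178, -0.549) m/s.
Velocity relative to ground = (-1.499, 0.052) + (-1.178, -0.549) = (-2.677, -0.497) m/s.
Speed = |(-2.677, -0.497)| = 2.723 m/s.

2.72 m/s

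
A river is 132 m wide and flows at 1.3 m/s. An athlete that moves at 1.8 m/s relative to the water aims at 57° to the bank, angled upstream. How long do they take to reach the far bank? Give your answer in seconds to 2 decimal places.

The component of the athlete's velocity perpendicular to the bank is 1.8 × sin 57° = 1.510 m/s.
Only the cross-stream component determines the crossing time; the current contributes nothing perpendicular to the bank.
Time = 132 / 1.510 = 87.440 s.

87.44 s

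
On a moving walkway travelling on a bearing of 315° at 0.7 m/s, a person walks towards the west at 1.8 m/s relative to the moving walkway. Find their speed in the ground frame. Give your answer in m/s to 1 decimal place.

2.3 m/s

Taking east as x and north as y: moving walkway velocity = (-0.495, 0.495) m/s; person velocity relative to moving walkway = (-1.800, 0.000) m/s.
Velocity relative to ground = (-0.495, 0.495) + (-1.800, 0.000) = (-2.295, 0.495) m/s.
Speed = |(-2.295, 0.495)| = 2.348 m/s.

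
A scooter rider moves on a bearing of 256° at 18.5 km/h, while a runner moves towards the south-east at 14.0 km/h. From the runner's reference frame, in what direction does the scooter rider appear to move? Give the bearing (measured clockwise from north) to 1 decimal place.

281.0°

Taking east as x and north as y: scooter rider velocity = (-17.950, -4.476) km/h; runner velocity = (9.899, -9.899) km/h.
Velocity of scooter rider relative to runner = (-17.950, -4.476) − (9.899, -9.899) = (-27.850, 5.424) km/h.
Bearing = atan2(-27.85, 5.42) = 281.02° clockwise from north.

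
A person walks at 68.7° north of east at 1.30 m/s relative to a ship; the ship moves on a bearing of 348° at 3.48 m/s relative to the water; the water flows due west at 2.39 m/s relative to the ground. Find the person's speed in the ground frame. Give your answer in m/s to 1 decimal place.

In east/north components (m/s): person relative to ship = (0.472, 1.211); ship relative to water = (-0.724, 3.404); water relative to ground = (-2.390, 0.000).
Sum = (-2.641, 4.615) m/s.
Speed = |(-2.641, 4.615)| = 5.318 m/s.

5.3 m/s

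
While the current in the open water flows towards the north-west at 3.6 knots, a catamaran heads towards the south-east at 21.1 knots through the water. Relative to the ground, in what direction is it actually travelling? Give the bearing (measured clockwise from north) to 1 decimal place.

135.0°

Taking east as x and north as y: velocity relative to the water = (14.920, -14.920) knots; the water relative to ground = (-2.546, 2.546) knots.
Velocity relative to ground = (14.920, -14.920) + (-2.546, 2.546) = (12.374, -12.374) knots.
Bearing = atan2(12.37, -12.37) = 135.00° clockwise from north.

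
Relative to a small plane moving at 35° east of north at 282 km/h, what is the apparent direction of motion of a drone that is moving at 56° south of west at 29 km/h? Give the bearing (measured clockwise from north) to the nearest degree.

215°

Taking east as x and north as y: drone velocity = (-16.217, -24.042) km/h; small plane velocity = (161.749, 231.001) km/h.
Velocity of drone relative to small plane = (-16.217, -24.042) − (161.749, 231.001) = (-177.965, -255.043) km/h.
Bearing = atan2(-177.97, -255.04) = 214.91° clockwise from north.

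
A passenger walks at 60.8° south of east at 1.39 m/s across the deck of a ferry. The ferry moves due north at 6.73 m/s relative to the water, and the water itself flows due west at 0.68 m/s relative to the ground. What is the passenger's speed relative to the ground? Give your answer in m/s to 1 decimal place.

5.5 m/s

In east/north components (m/s): passenger relative to ferry = (0.678, -1.213); ferry relative to water = (0.000, 6.730); water relative to ground = (-0.680, 0.000).
Sum = (-0.002, 5.517) m/s.
Speed = |(-0.002, 5.517)| = 5.517 m/s.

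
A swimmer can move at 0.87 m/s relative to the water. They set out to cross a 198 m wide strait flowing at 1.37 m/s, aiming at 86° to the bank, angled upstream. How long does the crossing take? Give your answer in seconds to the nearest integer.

The component of the swimmer's velocity perpendicular to the bank is 0.87 × sin 86° = 0.868 m/s.
The current is parallel to the bank, so it does not affect the crossing time.
Time = 198 / 0.868 = 228.142 s.

228 s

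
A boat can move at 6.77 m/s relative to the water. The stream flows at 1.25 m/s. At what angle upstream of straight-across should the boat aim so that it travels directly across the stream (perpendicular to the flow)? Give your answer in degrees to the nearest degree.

11°

To cancel the current, the upstream component of the boat's velocity must equal the flow: 6.77 sin θ = 1.25.
sin θ = 1.25 / 6.77 = 0.1846.
θ = arcsin(0.1846) = 10.640°.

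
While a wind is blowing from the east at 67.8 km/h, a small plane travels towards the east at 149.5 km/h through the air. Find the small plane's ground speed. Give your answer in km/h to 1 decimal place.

Taking east as x and north as y: velocity relative to the air = (149.500, 0.000) km/h; the air relative to ground = (-67.800, 0.000) km/h.
Velocity relative to ground = (149.500, 0.000) + (-67.800, 0.000) = (81.700, 0.000) km/h.
Speed = |(81.700, 0.000)| = 81.700 km/h.

81.7 km/h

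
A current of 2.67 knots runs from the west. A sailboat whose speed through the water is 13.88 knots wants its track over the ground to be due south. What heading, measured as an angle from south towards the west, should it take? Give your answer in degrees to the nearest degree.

11°

The current pushes perpendicular to the desired track; the heading must have a component into the current equal to 2.67 knots: 13.88 sin θ = 2.67.
sin θ = 0.1924, so θ = 11.091°.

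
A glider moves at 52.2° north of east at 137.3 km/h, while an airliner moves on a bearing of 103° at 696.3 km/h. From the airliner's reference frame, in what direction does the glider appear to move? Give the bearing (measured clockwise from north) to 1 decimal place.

Taking east as x and north as y: glider velocity = (84.152, 108.488) km/h; airliner velocity = (678.454, -156.633) km/h.
Velocity of glider relative to airliner = (84.152, 108.488) − (678.454, -156.633) = (-594.302, 265.122) km/h.
Bearing = atan2(-594.30, 265.12) = 294.04° clockwise from north.

294.0°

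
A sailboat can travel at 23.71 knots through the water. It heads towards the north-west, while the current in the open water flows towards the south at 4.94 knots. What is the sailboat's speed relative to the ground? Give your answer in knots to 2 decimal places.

20.52 knots

Taking east as x and north as y: velocity relative to the water = (-16.766, 16.766) knots; the water relative to ground = (0.000, -4.940) knots.
Velocity relative to ground = (-16.766, 16.766) + (0.000, -4.940) = (-16.766, 11.826) knots.
Speed = |(-16.766, 11.826)| = 20.516 knots.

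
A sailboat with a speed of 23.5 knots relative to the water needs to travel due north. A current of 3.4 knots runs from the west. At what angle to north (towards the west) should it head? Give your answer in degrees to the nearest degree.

8°

The current pushes perpendicular to the desired track; the heading must have a component into the current equal to 3.4 knots: 23.5 sin θ = 3.4.
sin θ = 0.1447, so θ = 8.319°.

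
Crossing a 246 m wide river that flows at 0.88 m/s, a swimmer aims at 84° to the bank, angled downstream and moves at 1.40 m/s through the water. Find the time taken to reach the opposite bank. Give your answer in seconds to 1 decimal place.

176.7 s

The component of the swimmer's velocity perpendicular to the bank is 1.40 × sin 84° = 1.392 m/s.
Only the cross-stream component determines the crossing time; the current contributes nothing perpendicular to the bank.
Time = 246 / 1.392 = 176.682 s.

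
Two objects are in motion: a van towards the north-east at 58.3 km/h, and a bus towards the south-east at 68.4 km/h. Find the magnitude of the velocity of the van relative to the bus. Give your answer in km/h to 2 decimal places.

89.87 km/h

Taking east as x and north as y: van velocity = (41.224, 41.224) km/h; bus velocity = (48.366, -48.366) km/h.
Velocity of van relative to bus = (41.224, 41.224) − (48.366, -48.366) = (-7.142, 89.590) km/h.
Magnitude = |(-7.142, 89.590)| = 89.875 km/h.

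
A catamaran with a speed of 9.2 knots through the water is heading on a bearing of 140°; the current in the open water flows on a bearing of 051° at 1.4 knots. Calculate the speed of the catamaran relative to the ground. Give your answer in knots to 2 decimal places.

9.33 knots

Taking east as x and north as y: velocity relative to the water = (5.914, -7.048) knots; the water relative to ground = (1.088, 0.881) knots.
Velocity relative to ground = (5.914, -7.048) + (1.088, 0.881) = (7.002, -6.167) knots.
Speed = |(7.002, -6.167)| = 9.330 knots.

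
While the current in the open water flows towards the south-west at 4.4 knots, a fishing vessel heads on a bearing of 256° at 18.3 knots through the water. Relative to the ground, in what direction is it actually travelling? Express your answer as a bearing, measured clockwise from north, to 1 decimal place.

250.1°

Taking east as x and north as y: velocity relative to the water = (-17.756, -4.427) knots; the water relative to ground = (-3.111, -3.111) knots.
Velocity relative to ground = (-17.756, -4.427) + (-3.111, -3.111) = (-20.868, -7.538) knots.
Bearing = atan2(-20.87, -7.54) = 250.14° clockwise from north.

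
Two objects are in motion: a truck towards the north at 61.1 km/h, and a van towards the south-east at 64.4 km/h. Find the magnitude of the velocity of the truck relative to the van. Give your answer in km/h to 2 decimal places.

Taking east as x and north as y: truck velocity = (0.000, 61.100) km/h; van velocity = (45.538, -45.538) km/h.
Velocity of truck relative to van = (0.000, 61.100) − (45.538, -45.538) = (-45.538, 106.638) km/h.
Magnitude = |(-45.538, 106.638)| = 115.954 km/h.

115.95 km/h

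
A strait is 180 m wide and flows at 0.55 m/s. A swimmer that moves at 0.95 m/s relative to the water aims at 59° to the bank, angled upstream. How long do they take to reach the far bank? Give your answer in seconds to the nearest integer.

The component of the swimmer's velocity perpendicular to the bank is 0.95 × sin 59° = 0.814 m/s.
The flow acts along the bank and has no component across it.
Time = 180 / 0.814 = 221.046 s.

221 s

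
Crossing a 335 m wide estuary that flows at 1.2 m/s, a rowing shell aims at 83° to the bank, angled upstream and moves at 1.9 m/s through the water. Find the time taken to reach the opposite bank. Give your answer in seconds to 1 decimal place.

177.6 s

The component of the rowing shell's velocity perpendicular to the bank is 1.9 × sin 83° = 1.886 m/s.
The current is parallel to the bank, so it does not affect the crossing time.
Time = 335 / 1.886 = 177.640 s.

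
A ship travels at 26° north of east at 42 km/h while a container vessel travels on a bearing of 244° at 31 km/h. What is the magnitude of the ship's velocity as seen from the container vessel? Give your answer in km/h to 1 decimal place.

Taking east as x and north as y: ship velocity = (37.749, 18.412) km/h; container vessel velocity = (-27.863, -13.590) km/h.
Velocity of ship relative to container vessel = (37.749, 18.412) − (-27.863, -13.590) = (65.612, 32.001) km/h.
Magnitude = |(65.612, 32.001)| = 73.000 km/h.

73.0 km/h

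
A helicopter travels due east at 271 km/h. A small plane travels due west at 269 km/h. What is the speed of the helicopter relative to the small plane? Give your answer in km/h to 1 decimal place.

540.0 km/h

Taking east as x and north as y: helicopter velocity = (271.000, 0.000) km/h; small plane velocity = (-269.000, 0.000) km/h.
Velocity of helicopter relative to small plane = (271.000, 0.000) − (-269.000, 0.000) = (540.000, 0.000) km/h.
Magnitude = |(540.000, 0.000)| = 540.000 km/h.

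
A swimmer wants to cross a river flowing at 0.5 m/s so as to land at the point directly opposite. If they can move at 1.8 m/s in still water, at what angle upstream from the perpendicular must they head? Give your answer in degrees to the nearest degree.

16°

To cancel the current, the upstream component of the swimmer's velocity must equal the flow: 1.8 sin θ = 0.5.
sin θ = 0.5 / 1.8 = 0.2778.
θ = arcsin(0.2778) = 16.128°.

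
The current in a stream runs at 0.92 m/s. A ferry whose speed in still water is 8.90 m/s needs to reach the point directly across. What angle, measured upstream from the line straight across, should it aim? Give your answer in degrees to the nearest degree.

6°

To cancel the current, the upstream component of the ferry's velocity must equal the flow: 8.90 sin θ = 0.92.
sin θ = 0.92 / 8.90 = 0.1034.
θ = arcsin(0.1034) = 5.933°.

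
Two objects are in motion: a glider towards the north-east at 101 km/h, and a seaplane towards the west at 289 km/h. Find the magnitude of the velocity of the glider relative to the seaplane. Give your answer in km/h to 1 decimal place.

Taking east as x and north as y: glider velocity = (71.418, 71.418) km/h; seaplane velocity = (-289.000, 0.000) km/h.
Velocity of glider relative to seaplane = (71.418, 71.418) − (-289.000, 0.000) = (360.418, 71.418) km/h.
Magnitude = |(360.418, 71.418)| = 367.425 km/h.

367.4 km/h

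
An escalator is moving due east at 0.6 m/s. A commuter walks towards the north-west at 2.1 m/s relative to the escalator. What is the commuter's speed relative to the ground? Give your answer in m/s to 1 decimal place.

1.7 m/s

Taking east as x and north as y: escalator velocity = (0.600, 0.000) m/s; commuter velocity relative to escalator = (-1.485, 1.485) m/s.
Velocity relative to ground = (0.600, 0.000) + (-1.485, 1.485) = (-0.885, 1.485) m/s.
Speed = |(-0.885, 1.485)| = 1.729 m/s.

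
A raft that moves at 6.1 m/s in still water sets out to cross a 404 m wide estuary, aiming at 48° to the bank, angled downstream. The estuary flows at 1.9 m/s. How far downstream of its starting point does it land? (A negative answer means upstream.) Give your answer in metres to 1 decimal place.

Perpendicular speed = 4.533 m/s; crossing time = 404 / 4.533 = 89.121 s.
Net downstream speed = 5.982 m/s.
Drift = 5.982 × 89.121 = 533.092 m (downstream).

533.1 m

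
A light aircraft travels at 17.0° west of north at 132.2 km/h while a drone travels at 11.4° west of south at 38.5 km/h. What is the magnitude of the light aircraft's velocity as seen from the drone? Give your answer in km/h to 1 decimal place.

Taking east as x and north as y: light aircraft velocity = (-38.652, 126.423) km/h; drone velocity = (-7.610, -37.740) km/h.
Velocity of light aircraft relative to drone = (-38.652, 126.423) − (-7.610, -37.740) = (-31.042, 164.164) km/h.
Magnitude = |(-31.042, 164.164)| = 167.073 km/h.

167.1 km/h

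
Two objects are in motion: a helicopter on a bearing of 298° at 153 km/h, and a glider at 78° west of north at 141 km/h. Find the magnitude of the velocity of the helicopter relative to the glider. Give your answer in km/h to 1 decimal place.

Taking east as x and north as y: helicopter velocity = (-135.091, 71.829) km/h; glider velocity = (-137.919, 29.316) km/h.
Velocity of helicopter relative to glider = (-135.091, 71.829) − (-137.919, 29.316) = (2.828, 42.514) km/h.
Magnitude = |(2.828, 42.514)| = 42.608 km/h.

42.6 km/h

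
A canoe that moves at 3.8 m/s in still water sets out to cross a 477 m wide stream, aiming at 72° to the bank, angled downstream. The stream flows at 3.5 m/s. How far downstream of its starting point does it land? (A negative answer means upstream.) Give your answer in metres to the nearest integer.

617 m

Perpendicular speed = 3.614 m/s; crossing time = 477 / 3.614 = 131.986 s.
Net downstream speed = 4.674 m/s.
Drift = 4.674 × 131.986 = 616.938 m (downstream).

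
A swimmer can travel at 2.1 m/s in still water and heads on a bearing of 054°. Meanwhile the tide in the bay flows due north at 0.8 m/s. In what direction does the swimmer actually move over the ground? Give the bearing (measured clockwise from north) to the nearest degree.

040°

Taking east as x and north as y: velocity relative to the water = (1.699, 1.234) m/s; the water relative to ground = (0.000, 0.800) m/s.
Velocity relative to ground = (1.699, 1.234) + (0.000, 0.800) = (1.699, 2.034) m/s.
Bearing = atan2(1.70, 2.03) = 39.87° clockwise from north.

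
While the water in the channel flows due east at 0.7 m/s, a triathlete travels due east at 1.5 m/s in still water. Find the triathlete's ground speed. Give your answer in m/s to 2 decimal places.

Taking east as x and north as y: velocity relative to the water = (1.500, 0.000) m/s; the water relative to ground = (0.700, 0.000) m/s.
Velocity relative to ground = (1.500, 0.000) + (0.700, 0.000) = (2.200, 0.000) m/s.
Speed = |(2.200, 0.000)| = 2.200 m/s.

2.20 m/s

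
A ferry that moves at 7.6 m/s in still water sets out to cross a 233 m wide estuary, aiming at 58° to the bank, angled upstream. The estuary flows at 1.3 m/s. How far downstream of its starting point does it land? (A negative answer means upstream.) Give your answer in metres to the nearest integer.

-99 m

Perpendicular speed = 6.445 m/s; crossing time = 233 / 6.445 = 36.151 s.
Net downstream speed = -2.727 m/s.
Drift = -2.727 × 36.151 = -98.598 m (upstream).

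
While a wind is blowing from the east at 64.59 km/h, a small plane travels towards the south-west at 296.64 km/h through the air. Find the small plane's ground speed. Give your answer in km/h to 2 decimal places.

345.35 km/h

Taking east as x and north as y: velocity relative to the air = (-209.756, -209.756) km/h; the air relative to ground = (-64.590, 0.000) km/h.
Velocity relative to ground = (-209.756, -209.756) + (-64.590, 0.000) = (-274.346, -209.756) km/h.
Speed = |(-274.346, -209.756)| = 345.345 km/h.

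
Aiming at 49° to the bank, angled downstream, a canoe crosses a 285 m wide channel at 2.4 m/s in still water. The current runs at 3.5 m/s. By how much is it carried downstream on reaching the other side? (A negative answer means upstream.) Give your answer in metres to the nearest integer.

798 m

Perpendicular speed = 1.811 m/s; crossing time = 285 / 1.811 = 157.345 s.
Net downstream speed = 5.075 m/s.
Drift = 5.075 × 157.345 = 798.455 m (downstream).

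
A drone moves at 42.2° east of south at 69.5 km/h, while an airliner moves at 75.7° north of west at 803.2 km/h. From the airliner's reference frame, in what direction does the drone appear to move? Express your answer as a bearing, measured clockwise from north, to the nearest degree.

Taking east as x and north as y: drone velocity = (46.685, -51.486) km/h; airliner velocity = (-198.390, 778.313) km/h.
Velocity of drone relative to airliner = (46.685, -51.486) − (-198.390, 778.313) = (245.074, -829.799) km/h.
Bearing = atan2(245.07, -829.80) = 163.55° clockwise from north.

164°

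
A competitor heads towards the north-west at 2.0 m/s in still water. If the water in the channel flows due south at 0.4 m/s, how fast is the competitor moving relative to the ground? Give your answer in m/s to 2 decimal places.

1.74 m/s

Taking east as x and north as y: velocity relative to the water = (-1.414, 1.414) m/s; the water relative to ground = (0.000, -0.400) m/s.
Velocity relative to ground = (-1.414, 1.414) + (0.000, -0.400) = (-1.414, 1.014) m/s.
Speed = |(-1.414, 1.014)| = 1.740 m/s.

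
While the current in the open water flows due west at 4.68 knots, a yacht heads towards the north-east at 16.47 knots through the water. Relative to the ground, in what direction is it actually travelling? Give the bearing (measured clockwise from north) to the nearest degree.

031°

Taking east as x and north as y: velocity relative to the water = (11.646, 11.646) knots; the water relative to ground = (-4.680, 0.000) knots.
Velocity relative to ground = (11.646, 11.646) + (-4.680, 0.000) = (6.966, 11.646) knots.
Bearing = atan2(6.97, 11.65) = 30.89° clockwise from north.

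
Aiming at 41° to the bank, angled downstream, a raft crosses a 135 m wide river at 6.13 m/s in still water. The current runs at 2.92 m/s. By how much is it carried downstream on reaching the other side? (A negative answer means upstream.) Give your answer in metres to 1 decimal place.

Perpendicular speed = 4.022 m/s; crossing time = 135 / 4.022 = 33.568 s.
Net downstream speed = 7.546 m/s.
Drift = 7.546 × 33.568 = 253.319 m (downstream).

253.3 m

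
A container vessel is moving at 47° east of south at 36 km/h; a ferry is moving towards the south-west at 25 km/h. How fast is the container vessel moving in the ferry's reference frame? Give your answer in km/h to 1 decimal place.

44.5 km/h

Taking east as x and north as y: container vessel velocity = (26.329, -24.552) km/h; ferry velocity = (-17.678, -17.678) km/h.
Velocity of container vessel relative to ferry = (26.329, -24.552) − (-17.678, -17.678) = (44.006, -6.874) km/h.
Magnitude = |(44.006, -6.874)| = 44.540 km/h.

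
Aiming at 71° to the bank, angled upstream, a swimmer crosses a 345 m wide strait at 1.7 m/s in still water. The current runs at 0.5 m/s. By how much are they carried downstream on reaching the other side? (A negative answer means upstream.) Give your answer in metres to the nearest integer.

Perpendicular speed = 1.607 m/s; crossing time = 345 / 1.607 = 214.635 s.
Net downstream speed = -0.053 m/s.
Drift = -0.053 × 214.635 = -11.476 m (upstream).

-11 m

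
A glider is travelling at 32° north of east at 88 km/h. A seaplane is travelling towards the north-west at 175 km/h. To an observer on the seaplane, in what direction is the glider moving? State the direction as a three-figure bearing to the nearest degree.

111°

Taking east as x and north as y: glider velocity = (74.628, 46.633) km/h; seaplane velocity = (-123.744, 123.744) km/h.
Velocity of glider relative to seaplane = (74.628, 46.633) − (-123.744, 123.744) = (198.372, -77.111) km/h.
Bearing = atan2(198.37, -77.11) = 111.24° clockwise from north.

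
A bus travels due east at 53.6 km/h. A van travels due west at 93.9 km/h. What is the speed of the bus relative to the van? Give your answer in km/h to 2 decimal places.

Taking east as x and north as y: bus velocity = (53.600, 0.000) km/h; van velocity = (-93.900, 0.000) km/h.
Velocity of bus relative to van = (53.600, 0.000) − (-93.900, 0.000) = (147.500, 0.000) km/h.
Magnitude = |(147.500, 0.000)| = 147.500 km/h.

147.50 km/h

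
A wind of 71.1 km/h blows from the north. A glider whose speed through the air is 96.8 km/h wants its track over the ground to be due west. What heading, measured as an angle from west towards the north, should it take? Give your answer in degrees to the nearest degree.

The wind pushes perpendicular to the desired track; the heading must have a component into the wind equal to 71.1 km/h: 96.8 sin θ = 71.1.
sin θ = 0.7345, so θ = 47.265°.

47°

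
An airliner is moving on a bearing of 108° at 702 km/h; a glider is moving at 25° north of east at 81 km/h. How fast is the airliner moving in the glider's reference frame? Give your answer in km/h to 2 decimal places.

645.13 km/h

Taking east as x and north as y: airliner velocity = (667.642, -216.930) km/h; glider velocity = (73.411, 34.232) km/h.
Velocity of airliner relative to glider = (667.642, -216.930) − (73.411, 34.232) = (594.231, -251.162) km/h.
Magnitude = |(594.231, -251.162)| = 645.130 km/h.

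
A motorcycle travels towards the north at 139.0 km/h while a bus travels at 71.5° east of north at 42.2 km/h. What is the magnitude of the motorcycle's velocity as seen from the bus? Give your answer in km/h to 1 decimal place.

131.8 km/h

Taking east as x and north as y: motorcycle velocity = (0.000, 139.000) km/h; bus velocity = (40.019, 13.390) km/h.
Velocity of motorcycle relative to bus = (0.000, 139.000) − (40.019, 13.390) = (-40.019, 125.610) km/h.
Magnitude = |(-40.019, 125.610)| = 131.831 km/h.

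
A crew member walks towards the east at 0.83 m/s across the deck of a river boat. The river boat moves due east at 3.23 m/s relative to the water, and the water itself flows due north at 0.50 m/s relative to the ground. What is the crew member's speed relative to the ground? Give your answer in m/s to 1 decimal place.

4.1 m/s

In east/north components (m/s): crew member relative to river boat = (0.830, 0.000); river boat relative to water = (3.230, 0.000); water relative to ground = (0.000, 0.500).
Sum = (4.060, 0.500) m/s.
Speed = |(4.060, 0.500)| = 4.091 m/s.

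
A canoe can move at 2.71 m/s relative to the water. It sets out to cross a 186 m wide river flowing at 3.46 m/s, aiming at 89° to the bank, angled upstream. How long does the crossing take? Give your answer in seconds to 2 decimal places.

68.65 s

The component of the canoe's velocity perpendicular to the bank is 2.71 × sin 89° = 2.710 m/s.
The current is parallel to the bank, so it does not affect the crossing time.
Time = 186 / 2.710 = 68.645 s.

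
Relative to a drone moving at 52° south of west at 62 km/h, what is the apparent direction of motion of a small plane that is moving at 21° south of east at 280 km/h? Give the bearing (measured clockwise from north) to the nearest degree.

Taking east as x and north as y: small plane velocity = (261.403, -100.343) km/h; drone velocity = (-38.171, -48.857) km/h.
Velocity of small plane relative to drone = (261.403, -100.343) − (-38.171, -48.857) = (299.574, -51.486) km/h.
Bearing = atan2(299.57, -51.49) = 99.75° clockwise from north.

100°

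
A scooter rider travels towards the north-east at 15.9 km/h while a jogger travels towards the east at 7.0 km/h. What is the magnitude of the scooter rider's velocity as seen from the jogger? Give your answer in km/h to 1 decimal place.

Taking east as x and north as y: scooter rider velocity = (11.243, 11.243) km/h; jogger velocity = (7.000, 0.000) km/h.
Velocity of scooter rider relative to jogger = (11.243, 11.243) − (7.000, 0.000) = (4.243, 11.243) km/h.
Magnitude = |(4.243, 11.243)| = 12.017 km/h.

12.0 km/h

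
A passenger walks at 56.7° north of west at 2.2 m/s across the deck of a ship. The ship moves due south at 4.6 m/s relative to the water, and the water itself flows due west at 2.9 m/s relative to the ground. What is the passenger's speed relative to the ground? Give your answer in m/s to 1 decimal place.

4.9 m/s

In east/north components (m/s): passenger relative to ship = (-1.208, 1.839); ship relative to water = (0.000, -4.600); water relative to ground = (-2.900, 0.000).
Sum = (-4.108, -2.761) m/s.
Speed = |(-4.108, -2.761)| = 4.950 m/s.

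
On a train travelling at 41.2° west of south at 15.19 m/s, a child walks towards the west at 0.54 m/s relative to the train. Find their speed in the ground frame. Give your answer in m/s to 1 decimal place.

15.6 m/s

Taking east as x and north as y: train velocity = (-10.005, -11.429) m/s; child velocity relative to train = (-0.540, 0.000) m/s.
Velocity relative to ground = (-10.005, -11.429) + (-0.540, 0.000) = (-10.545, -11.429) m/s.
Speed = |(-10.545, -11.429)| = 15.551 m/s.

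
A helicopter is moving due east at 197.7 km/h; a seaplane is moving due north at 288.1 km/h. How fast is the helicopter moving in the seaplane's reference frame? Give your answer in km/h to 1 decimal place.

349.4 km/h

Taking east as x and north as y: helicopter velocity = (197.700, 0.000) km/h; seaplane velocity = (0.000, 288.100) km/h.
Velocity of helicopter relative to seaplane = (197.700, 0.000) − (0.000, 288.100) = (197.700, -288.100) km/h.
Magnitude = |(197.700, -288.100)| = 349.409 km/h.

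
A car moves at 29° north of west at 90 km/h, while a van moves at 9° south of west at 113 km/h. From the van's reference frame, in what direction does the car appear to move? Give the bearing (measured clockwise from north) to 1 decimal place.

028.2°

Taking east as x and north as y: car velocity = (-78.716, 43.633) km/h; van velocity = (-111.609, -17.677) km/h.
Velocity of car relative to van = (-78.716, 43.633) − (-111.609, -17.677) = (32.893, 61.310) km/h.
Bearing = atan2(32.89, 61.31) = 28.21° clockwise from north.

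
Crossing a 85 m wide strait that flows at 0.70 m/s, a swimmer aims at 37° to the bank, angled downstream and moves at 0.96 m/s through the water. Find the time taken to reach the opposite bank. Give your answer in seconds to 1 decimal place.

147.1 s

The component of the swimmer's velocity perpendicular to the bank is 0.96 × sin 37° = 0.578 m/s.
The current is parallel to the bank, so it does not affect the crossing time.
Time = 85 / 0.578 = 147.124 s.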